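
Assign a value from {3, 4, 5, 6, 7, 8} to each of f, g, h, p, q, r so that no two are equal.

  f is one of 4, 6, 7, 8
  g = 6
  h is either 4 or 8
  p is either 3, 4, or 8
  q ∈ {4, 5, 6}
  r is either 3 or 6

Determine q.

g must be 6 (only option left). Remove 6 from f, q, r.
r must be 3 (only option left). Strike 3 from p.
The 4 still-open variables together cover exactly {4, 5, 7, 8} — 4 values for 4 variables — and 5 appears only in q's list, so q = 5.

5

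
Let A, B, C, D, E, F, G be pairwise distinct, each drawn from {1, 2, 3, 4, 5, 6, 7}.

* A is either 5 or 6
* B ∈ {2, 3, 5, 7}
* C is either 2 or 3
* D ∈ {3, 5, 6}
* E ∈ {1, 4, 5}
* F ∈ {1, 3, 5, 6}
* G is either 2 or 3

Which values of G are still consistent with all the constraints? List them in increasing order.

2, 3

Among the 7 variables, 4 fits only E (and all 7 values in {1, 2, 3, 4, 5, 6, 7} must be used), so E = 4.
The 6 still-open variables draw from only 6 values {1, 2, 3, 5, 6, 7}, so each is used; only F can be 1, hence F = 1.
Among the 5 still-open variables, 7 fits only B (and all 5 values in {2, 3, 5, 6, 7} must be used), so B = 7.
C and G share exactly the 2 values {2, 3}; by pigeonhole those values go to them, so strike 2, 3 from D.
No further eliminations apply; G can still be any of 2, 3.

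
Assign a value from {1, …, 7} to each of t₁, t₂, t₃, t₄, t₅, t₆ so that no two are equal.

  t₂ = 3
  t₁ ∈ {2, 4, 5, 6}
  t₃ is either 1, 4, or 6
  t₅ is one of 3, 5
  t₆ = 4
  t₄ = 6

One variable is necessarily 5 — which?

t₅

t₂ must be 3 (only option left). So t₅ can't be 3.
So 5 goes to t₅.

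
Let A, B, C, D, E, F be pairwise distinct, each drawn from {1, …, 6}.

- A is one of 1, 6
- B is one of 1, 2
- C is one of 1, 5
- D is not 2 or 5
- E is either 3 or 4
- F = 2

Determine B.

1

F must be 2 (only option left). Remove 2 from B.
So B = 1.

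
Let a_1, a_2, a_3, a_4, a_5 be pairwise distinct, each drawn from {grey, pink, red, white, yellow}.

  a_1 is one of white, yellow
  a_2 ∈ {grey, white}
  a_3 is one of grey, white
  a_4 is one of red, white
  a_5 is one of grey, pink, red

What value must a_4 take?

red

The 5 variables together cover exactly {grey, pink, red, white, yellow} — 5 values for 5 variables — and pink appears only in a_5's list, so a_5 = pink.
The 4 still-open variables draw from only 4 values {grey, red, white, yellow}, so each is used; only a_4 can be red, hence a_4 = red.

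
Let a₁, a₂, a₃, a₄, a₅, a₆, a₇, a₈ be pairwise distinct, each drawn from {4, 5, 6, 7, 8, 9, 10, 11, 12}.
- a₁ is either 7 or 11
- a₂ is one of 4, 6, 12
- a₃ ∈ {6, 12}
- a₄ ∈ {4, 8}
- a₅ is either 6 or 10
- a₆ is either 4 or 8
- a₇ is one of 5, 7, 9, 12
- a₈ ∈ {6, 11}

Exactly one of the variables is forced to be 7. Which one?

a₁

a₄ and a₆ share exactly the 2 values {4, 8}; by pigeonhole those values go to them, so strike 4, 8 from a₂.
a₂ and a₃ share exactly the 2 values {6, 12}; by pigeonhole those values go to them, so strike 6, 12 from a₅, a₇, a₈.
a₅ has just one choice, so a₅ = 10.
a₈ must be 11 (only option left). Eliminate 11 elsewhere: a₁.
So 7 goes to a₁.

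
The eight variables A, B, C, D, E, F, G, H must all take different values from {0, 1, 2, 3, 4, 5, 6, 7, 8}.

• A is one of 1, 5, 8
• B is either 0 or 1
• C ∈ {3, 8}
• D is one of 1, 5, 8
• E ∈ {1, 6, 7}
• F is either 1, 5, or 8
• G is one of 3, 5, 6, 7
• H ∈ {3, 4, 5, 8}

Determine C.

3

The 8 variables together cover exactly {0, 1, 3, 4, 5, 6, 7, 8} — 8 values for 8 variables — and 0 appears only in B's list, so B = 0.
The 7 still-open variables draw from only 7 values {1, 3, 4, 5, 6, 7, 8}, so each is used; only H can be 4, hence H = 4.
The 3 variables A, D, F are confined to {1, 5, 8}, which locks those values in; drop them from C, E, G.
So C = 3.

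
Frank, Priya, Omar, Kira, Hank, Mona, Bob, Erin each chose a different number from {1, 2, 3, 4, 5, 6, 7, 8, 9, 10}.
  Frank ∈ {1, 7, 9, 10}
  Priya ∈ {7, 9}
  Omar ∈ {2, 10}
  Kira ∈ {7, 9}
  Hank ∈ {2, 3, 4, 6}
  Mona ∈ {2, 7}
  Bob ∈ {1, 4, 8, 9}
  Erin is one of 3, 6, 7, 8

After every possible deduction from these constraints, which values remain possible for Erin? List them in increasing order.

3, 6, 8

The 2 variables Priya and Kira are confined to {7, 9}, which locks those values in; drop them from Frank, Mona, Bob, Erin.
Mona must be 2 (only option left). So Omar, Hank can't be 2.
Omar must be 10 (only option left). Strike 10 from Frank.
Frank must be 1 (only option left). Strike 1 from Bob.
No further eliminations apply; Erin can still be any of 3, 6, 8.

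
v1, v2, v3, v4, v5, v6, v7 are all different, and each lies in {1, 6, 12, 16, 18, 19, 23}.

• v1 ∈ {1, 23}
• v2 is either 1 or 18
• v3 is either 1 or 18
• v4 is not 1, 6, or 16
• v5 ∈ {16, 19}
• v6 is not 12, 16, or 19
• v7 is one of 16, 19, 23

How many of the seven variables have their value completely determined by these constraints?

3

Among the 7 variables, 6 fits only v6 (and all 7 values in {1, 6, 12, 16, 18, 19, 23} must be used), so v6 = 6.
The 6 still-open variables draw from only 6 values {1, 12, 16, 18, 19, 23}, so each is used; only v4 can be 12, hence v4 = 12.
The 2 variables v2 and v3 are confined to {1, 18}, which locks those values in; drop them from v1.
That leaves v1 = 23. So v7 can't be 23.
Determined: v1=23, v4=12, v6=6. The other variables each still have more than one consistent value. That makes 3.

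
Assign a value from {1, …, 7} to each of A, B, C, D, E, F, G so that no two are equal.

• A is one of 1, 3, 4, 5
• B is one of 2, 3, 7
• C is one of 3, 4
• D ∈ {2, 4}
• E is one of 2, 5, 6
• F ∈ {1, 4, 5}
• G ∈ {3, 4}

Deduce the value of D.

The 7 variables together cover exactly {1, 2, 3, 4, 5, 6, 7} — 7 values for 7 variables — and 6 appears only in E's list, so E = 6.
Among the 6 still-open variables, 7 fits only B (and all 6 values in {1, 2, 3, 4, 5, 7} must be used), so B = 7.
The 5 still-open variables together cover exactly {1, 2, 3, 4, 5} — 5 values for 5 variables — and 2 appears only in D's list, so D = 2.

2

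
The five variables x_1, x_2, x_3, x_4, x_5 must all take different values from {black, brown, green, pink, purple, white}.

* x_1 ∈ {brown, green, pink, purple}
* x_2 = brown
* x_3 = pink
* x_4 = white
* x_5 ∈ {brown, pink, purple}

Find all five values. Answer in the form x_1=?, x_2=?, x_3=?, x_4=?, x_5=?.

x_2's domain is down to {brown}, so x_2 = brown. Eliminate brown elsewhere: x_1, x_5.
That leaves x_3 = pink. Remove pink from x_1, x_5.
That leaves x_4 = white.
x_5 has just one choice, so x_5 = purple. So x_1 can't be purple.
That leaves x_1 = green.

x_1=green, x_2=brown, x_3=pink, x_4=white, x_5=purple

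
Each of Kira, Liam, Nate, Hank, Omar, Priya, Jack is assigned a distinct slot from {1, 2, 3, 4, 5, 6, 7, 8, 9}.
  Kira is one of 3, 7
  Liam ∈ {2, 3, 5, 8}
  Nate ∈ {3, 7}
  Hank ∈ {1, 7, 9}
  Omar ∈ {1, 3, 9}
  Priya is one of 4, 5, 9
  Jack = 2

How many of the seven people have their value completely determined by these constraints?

1

Jack has just one choice, so Jack = 2. Eliminate 2 elsewhere: Liam.
Kira and Nate between them cover only {3, 7} — a naked pair. Remove those values from Liam, Hank, Omar.
Hank and Omar share exactly the 2 values {1, 9}; by pigeonhole those values go to them, so strike 1, 9 from Priya.
Determined: Jack=2. The other people each still have more than one consistent value. That makes 1.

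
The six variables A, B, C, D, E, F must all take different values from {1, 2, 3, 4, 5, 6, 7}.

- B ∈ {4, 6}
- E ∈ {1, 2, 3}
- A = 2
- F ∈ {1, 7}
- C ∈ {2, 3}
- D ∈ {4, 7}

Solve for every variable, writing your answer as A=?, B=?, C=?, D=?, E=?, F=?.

A=2, B=6, C=3, D=4, E=1, F=7

A's domain is down to {2}, so A = 2. Strike 2 from C, E.
C must be 3 (only option left). So E can't be 3.
E has just one choice, so E = 1. Strike 1 from F.
That leaves F = 7. Remove 7 from D.
That leaves D = 4. So B can't be 4.
B has just one choice, so B = 6.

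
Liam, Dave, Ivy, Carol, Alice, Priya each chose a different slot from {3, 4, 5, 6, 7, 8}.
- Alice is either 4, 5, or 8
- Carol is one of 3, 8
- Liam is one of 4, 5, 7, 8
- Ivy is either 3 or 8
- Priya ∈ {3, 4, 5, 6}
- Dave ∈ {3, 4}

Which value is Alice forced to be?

5

Among the 6 variables, 6 fits only Priya (and all 6 values in {3, 4, 5, 6, 7, 8} must be used), so Priya = 6.
The 5 still-open variables together cover exactly {3, 4, 5, 7, 8} — 5 values for 5 variables — and 7 appears only in Liam's list, so Liam = 7.
The 4 still-open variables draw from only 4 values {3, 4, 5, 8}, so each is used; only Alice can be 5, hence Alice = 5.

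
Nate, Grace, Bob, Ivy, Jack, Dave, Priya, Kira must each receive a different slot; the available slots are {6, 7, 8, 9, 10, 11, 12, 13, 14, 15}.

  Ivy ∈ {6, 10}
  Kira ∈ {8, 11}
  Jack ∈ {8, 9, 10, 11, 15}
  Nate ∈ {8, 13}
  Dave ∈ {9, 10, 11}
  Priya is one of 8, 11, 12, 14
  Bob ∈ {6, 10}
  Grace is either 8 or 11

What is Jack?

15

Grace and Kira between them cover only {8, 11} — a naked pair. Remove those values from Nate, Jack, Dave, Priya.
Nate must be 13 (only option left).
Bob and Ivy share exactly the 2 values {6, 10}; by pigeonhole those values go to them, so strike 6, 10 from Jack, Dave.
Dave must be 9 (only option left). So Jack can't be 9.
So Jack = 15.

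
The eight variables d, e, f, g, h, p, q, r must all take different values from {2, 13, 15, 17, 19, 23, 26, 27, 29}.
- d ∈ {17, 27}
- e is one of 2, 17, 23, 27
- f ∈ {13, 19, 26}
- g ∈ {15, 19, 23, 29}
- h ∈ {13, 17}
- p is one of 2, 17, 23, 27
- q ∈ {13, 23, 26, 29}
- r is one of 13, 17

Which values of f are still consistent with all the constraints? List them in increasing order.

19, 26

The 2 variables h and r are confined to {13, 17}, which locks those values in; drop them from d, e, f, p, q.
d has just one choice, so d = 27. Remove 27 from e, p.
e and p between them cover only {2, 23} — a naked pair. Remove those values from g, q.
No further eliminations apply; f can still be any of 19, 26.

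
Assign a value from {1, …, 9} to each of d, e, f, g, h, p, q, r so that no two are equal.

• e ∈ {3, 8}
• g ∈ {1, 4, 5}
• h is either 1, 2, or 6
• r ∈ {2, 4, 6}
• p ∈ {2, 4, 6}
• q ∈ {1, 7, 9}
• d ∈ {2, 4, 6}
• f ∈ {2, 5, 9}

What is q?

d, p, r between them cover only {2, 4, 6} — a naked triple. Remove those values from f, g, h.
h's domain is down to {1}, so h = 1. Remove 1 from g, q.
g's domain is down to {5}, so g = 5. So f can't be 5.
That leaves f = 9. Remove 9 from q.
So q = 7.

7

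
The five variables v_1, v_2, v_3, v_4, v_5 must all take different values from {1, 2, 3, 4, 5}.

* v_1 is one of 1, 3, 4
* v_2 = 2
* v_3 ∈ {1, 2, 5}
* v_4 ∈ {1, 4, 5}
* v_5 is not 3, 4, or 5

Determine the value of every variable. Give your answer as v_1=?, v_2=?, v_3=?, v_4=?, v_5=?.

v_2 must be 2 (only option left). Remove 2 from v_3, v_5.
v_5 must be 1 (only option left). So v_1, v_3, v_4 can't be 1.
That leaves v_3 = 5. Remove 5 from v_4.
That leaves v_4 = 4. Strike 4 from v_1.
That leaves v_1 = 3.

v_1=3, v_2=2, v_3=5, v_4=4, v_5=1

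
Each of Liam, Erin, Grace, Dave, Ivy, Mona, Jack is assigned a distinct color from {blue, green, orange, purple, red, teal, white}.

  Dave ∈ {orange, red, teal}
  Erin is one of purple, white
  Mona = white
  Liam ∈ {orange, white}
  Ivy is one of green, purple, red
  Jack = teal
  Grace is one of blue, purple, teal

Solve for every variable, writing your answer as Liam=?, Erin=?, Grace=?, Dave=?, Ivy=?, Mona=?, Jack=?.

Mona's domain is down to {white}, so Mona = white. Strike white from Liam, Erin.
Jack's domain is down to {teal}, so Jack = teal. Remove teal from Grace, Dave.
Liam's domain is down to {orange}, so Liam = orange. Eliminate orange elsewhere: Dave.
Erin must be purple (only option left). Remove purple from Grace, Ivy.
Grace has just one choice, so Grace = blue.
Dave has just one choice, so Dave = red. So Ivy can't be red.
Ivy must be green (only option left).

Liam=orange, Erin=purple, Grace=blue, Dave=red, Ivy=green, Mona=white, Jack=teal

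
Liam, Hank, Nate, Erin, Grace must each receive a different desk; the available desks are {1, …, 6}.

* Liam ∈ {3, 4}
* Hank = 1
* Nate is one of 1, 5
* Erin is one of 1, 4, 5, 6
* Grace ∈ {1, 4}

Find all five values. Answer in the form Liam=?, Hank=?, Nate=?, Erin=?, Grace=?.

Liam=3, Hank=1, Nate=5, Erin=6, Grace=4

Hank must be 1 (only option left). Strike 1 from Nate, Erin, Grace.
Nate must be 5 (only option left). Eliminate 5 elsewhere: Erin.
That leaves Grace = 4. Strike 4 from Liam, Erin.
That leaves Liam = 3.
That leaves Erin = 6.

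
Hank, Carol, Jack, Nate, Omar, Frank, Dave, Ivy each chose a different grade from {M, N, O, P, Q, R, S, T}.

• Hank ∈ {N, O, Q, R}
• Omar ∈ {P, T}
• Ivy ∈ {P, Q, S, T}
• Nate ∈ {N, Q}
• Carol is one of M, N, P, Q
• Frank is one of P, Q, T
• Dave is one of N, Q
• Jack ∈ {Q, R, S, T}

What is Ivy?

The 8 variables together cover exactly {M, N, O, P, Q, R, S, T} — 8 values for 8 variables — and M appears only in Carol's list, so Carol = M.
The 7 still-open variables draw from only 7 values {N, O, P, Q, R, S, T}, so each is used; only Hank can be O, hence Hank = O.
Among the 6 still-open variables, R fits only Jack (and all 6 values in {N, P, Q, R, S, T} must be used), so Jack = R.
The 5 still-open variables draw from only 5 values {N, P, Q, S, T}, so each is used; only Ivy can be S, hence Ivy = S.

S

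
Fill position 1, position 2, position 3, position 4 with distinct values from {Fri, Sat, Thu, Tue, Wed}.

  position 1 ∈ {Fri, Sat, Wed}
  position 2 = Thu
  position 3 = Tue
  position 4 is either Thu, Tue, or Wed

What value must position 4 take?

Wed

position 2 has just one choice, so position 2 = Thu. So position 4 can't be Thu.
position 3 has just one choice, so position 3 = Tue. Remove Tue from position 4.
So position 4 = Wed.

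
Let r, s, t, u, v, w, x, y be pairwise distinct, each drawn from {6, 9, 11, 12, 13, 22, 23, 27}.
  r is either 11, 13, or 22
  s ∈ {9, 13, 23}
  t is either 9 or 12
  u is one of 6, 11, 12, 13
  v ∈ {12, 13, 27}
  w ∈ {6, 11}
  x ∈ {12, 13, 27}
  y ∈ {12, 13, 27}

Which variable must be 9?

t

The 8 variables together cover exactly {6, 9, 11, 12, 13, 22, 23, 27} — 8 values for 8 variables — and 22 appears only in r's list, so r = 22.
The 7 still-open variables together cover exactly {6, 9, 11, 12, 13, 23, 27} — 7 values for 7 variables — and 23 appears only in s's list, so s = 23.
The 6 still-open variables draw from only 6 values {6, 9, 11, 12, 13, 27}, so each is used; only t can be 9, hence t = 9.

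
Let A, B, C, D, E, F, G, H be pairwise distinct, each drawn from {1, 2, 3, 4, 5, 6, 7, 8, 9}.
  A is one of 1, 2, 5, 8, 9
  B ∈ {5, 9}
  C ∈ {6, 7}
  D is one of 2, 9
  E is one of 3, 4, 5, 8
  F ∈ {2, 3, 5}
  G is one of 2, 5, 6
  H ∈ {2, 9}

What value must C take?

The 2 variables D and H are confined to {2, 9}, which locks those values in; drop them from A, B, F, G.
B must be 5 (only option left). So A, E, F, G can't be 5.
F must be 3 (only option left). Eliminate 3 elsewhere: E.
G's domain is down to {6}, so G = 6. So C can't be 6.
So C = 7.

7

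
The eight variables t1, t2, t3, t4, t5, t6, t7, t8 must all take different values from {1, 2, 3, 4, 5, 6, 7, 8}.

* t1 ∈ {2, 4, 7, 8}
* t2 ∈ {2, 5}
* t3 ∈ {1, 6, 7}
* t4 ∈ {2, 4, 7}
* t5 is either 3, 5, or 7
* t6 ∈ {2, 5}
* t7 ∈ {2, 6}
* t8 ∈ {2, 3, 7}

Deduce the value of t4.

Among the 8 variables, 1 fits only t3 (and all 8 values in {1, 2, 3, 4, 5, 6, 7, 8} must be used), so t3 = 1.
The 7 still-open variables draw from only 7 values {2, 3, 4, 5, 6, 7, 8}, so each is used; only t7 can be 6, hence t7 = 6.
Among the 6 still-open variables, 8 fits only t1 (and all 6 values in {2, 3, 4, 5, 7, 8} must be used), so t1 = 8.
The 5 still-open variables together cover exactly {2, 3, 4, 5, 7} — 5 values for 5 variables — and 4 appears only in t4's list, so t4 = 4.

4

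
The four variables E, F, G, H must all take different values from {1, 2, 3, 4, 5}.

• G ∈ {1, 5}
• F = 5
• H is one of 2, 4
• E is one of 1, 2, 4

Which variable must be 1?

F has just one choice, so F = 5. So G can't be 5.
So 1 goes to G.

G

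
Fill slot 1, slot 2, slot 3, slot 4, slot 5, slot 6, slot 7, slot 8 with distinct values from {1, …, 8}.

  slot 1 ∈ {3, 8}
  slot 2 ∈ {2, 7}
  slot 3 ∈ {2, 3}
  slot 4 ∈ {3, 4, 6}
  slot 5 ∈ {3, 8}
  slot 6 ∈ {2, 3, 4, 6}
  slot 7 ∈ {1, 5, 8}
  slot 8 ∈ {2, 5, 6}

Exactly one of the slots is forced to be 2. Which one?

Among the 8 variables, 1 fits only slot 7 (and all 8 values in {1, 2, 3, 4, 5, 6, 7, 8} must be used), so slot 7 = 1.
Among the 7 still-open variables, 5 fits only slot 8 (and all 7 values in {2, 3, 4, 5, 6, 7, 8} must be used), so slot 8 = 5.
The 6 still-open variables together cover exactly {2, 3, 4, 6, 7, 8} — 6 values for 6 variables — and 7 appears only in slot 2's list, so slot 2 = 7.
The 2 variables slot 1 and slot 5 are confined to {3, 8}, which locks those values in; drop them from slot 3, slot 4, slot 6.
So 2 goes to slot 3.

slot 3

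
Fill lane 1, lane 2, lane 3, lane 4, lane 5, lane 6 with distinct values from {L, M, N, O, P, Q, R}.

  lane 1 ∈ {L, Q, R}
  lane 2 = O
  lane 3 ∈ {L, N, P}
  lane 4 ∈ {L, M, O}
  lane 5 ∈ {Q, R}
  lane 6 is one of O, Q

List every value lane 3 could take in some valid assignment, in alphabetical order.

lane 2's domain is down to {O}, so lane 2 = O. So lane 4, lane 6 can't be O.
lane 6 must be Q (only option left). Remove Q from lane 1, lane 5.
lane 5's domain is down to {R}, so lane 5 = R. Eliminate R elsewhere: lane 1.
lane 1 has just one choice, so lane 1 = L. Strike L from lane 3, lane 4.
That leaves lane 4 = M.
No further eliminations apply; lane 3 can still be any of N, P.

N, P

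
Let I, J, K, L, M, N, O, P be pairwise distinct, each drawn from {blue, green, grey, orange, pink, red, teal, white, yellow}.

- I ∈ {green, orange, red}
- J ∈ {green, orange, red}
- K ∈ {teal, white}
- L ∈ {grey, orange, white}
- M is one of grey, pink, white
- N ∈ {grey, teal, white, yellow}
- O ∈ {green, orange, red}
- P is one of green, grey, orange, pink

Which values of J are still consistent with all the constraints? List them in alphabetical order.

green, orange, red

Among the 8 variables, yellow fits only N (and all 8 values in {green, grey, orange, pink, red, teal, white, yellow} must be used), so N = yellow.
The 7 still-open variables draw from only 7 values {green, grey, orange, pink, red, teal, white}, so each is used; only K can be teal, hence K = teal.
I, J, O share exactly the 3 values {green, orange, red}; by pigeonhole those values go to them, so strike green, orange, red from L, P.
No further eliminations apply; J can still be any of green, orange, red.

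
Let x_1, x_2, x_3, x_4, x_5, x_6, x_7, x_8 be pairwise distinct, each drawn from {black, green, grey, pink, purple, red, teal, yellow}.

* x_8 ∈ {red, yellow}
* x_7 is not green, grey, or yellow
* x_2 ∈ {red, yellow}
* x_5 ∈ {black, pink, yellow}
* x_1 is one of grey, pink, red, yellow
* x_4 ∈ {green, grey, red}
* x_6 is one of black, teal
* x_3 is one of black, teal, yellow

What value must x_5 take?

pink

The 8 variables draw from only 8 values {black, green, grey, pink, purple, red, teal, yellow}, so each is used; only x_4 can be green, hence x_4 = green.
The 7 still-open variables together cover exactly {black, grey, pink, purple, red, teal, yellow} — 7 values for 7 variables — and grey appears only in x_1's list, so x_1 = grey.
Among the 6 still-open variables, purple fits only x_7 (and all 6 values in {black, pink, purple, red, teal, yellow} must be used), so x_7 = purple.
Among the 5 still-open variables, pink fits only x_5 (and all 5 values in {black, pink, red, teal, yellow} must be used), so x_5 = pink.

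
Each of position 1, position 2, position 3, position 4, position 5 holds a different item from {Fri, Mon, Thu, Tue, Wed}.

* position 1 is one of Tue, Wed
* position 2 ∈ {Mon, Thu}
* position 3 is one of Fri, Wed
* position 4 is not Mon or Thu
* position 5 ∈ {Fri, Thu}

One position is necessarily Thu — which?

position 5

The 5 variables draw from only 5 values {Fri, Mon, Thu, Tue, Wed}, so each is used; only position 2 can be Mon, hence position 2 = Mon.
The 4 still-open variables draw from only 4 values {Fri, Thu, Tue, Wed}, so each is used; only position 5 can be Thu, hence position 5 = Thu.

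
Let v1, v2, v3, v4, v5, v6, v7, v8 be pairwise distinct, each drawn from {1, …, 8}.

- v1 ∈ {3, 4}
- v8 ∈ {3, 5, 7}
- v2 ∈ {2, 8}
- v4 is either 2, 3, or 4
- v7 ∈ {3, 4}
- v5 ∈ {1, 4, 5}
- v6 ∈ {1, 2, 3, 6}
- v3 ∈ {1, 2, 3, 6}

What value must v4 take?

Among the 8 variables, 7 fits only v8 (and all 8 values in {1, 2, 3, 4, 5, 6, 7, 8} must be used), so v8 = 7.
The 7 still-open variables together cover exactly {1, 2, 3, 4, 5, 6, 8} — 7 values for 7 variables — and 5 appears only in v5's list, so v5 = 5.
The 6 still-open variables together cover exactly {1, 2, 3, 4, 6, 8} — 6 values for 6 variables — and 8 appears only in v2's list, so v2 = 8.
The 2 variables v1 and v7 are confined to {3, 4}, which locks those values in; drop them from v3, v4, v6.
So v4 = 2.

2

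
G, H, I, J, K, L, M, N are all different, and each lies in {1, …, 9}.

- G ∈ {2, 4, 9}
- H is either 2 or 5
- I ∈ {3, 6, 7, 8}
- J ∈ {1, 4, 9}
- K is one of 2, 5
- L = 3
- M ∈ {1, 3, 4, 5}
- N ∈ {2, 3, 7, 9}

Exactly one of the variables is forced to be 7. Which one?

L has just one choice, so L = 3. Strike 3 from I, M, N.
The 2 variables H and K are confined to {2, 5}, which locks those values in; drop them from G, M, N.
G, J, M between them cover only {1, 4, 9} — a naked triple. Remove those values from N.
So 7 goes to N.

N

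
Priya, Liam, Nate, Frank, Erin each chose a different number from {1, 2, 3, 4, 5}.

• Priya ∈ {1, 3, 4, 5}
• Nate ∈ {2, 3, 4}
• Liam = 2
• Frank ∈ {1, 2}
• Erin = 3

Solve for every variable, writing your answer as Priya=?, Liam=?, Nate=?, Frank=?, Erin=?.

Liam has just one choice, so Liam = 2. Remove 2 from Nate, Frank.
That leaves Frank = 1. So Priya can't be 1.
Erin's domain is down to {3}, so Erin = 3. So Priya, Nate can't be 3.
Nate has just one choice, so Nate = 4. Strike 4 from Priya.
Priya must be 5 (only option left).

Priya=5, Liam=2, Nate=4, Frank=1, Erin=3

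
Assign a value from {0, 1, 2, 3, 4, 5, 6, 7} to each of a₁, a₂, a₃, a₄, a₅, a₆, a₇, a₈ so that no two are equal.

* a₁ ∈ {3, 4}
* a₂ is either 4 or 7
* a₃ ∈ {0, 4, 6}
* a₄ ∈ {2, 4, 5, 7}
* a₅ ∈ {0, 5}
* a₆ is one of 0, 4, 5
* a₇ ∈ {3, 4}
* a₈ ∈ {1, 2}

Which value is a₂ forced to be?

7

The 8 variables together cover exactly {0, 1, 2, 3, 4, 5, 6, 7} — 8 values for 8 variables — and 1 appears only in a₈'s list, so a₈ = 1.
The 7 still-open variables draw from only 7 values {0, 2, 3, 4, 5, 6, 7}, so each is used; only a₄ can be 2, hence a₄ = 2.
Among the 6 still-open variables, 6 fits only a₃ (and all 6 values in {0, 3, 4, 5, 6, 7} must be used), so a₃ = 6.
The 5 still-open variables together cover exactly {0, 3, 4, 5, 7} — 5 values for 5 variables — and 7 appears only in a₂'s list, so a₂ = 7.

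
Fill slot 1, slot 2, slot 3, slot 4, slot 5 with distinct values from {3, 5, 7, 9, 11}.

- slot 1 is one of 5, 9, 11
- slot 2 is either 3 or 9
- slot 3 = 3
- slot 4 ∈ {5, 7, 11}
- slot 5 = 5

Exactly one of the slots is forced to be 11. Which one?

slot 3 has just one choice, so slot 3 = 3. Remove 3 from slot 2.
slot 5's domain is down to {5}, so slot 5 = 5. Remove 5 from slot 1, slot 4.
slot 2's domain is down to {9}, so slot 2 = 9. Remove 9 from slot 1.
So 11 goes to slot 1.

slot 1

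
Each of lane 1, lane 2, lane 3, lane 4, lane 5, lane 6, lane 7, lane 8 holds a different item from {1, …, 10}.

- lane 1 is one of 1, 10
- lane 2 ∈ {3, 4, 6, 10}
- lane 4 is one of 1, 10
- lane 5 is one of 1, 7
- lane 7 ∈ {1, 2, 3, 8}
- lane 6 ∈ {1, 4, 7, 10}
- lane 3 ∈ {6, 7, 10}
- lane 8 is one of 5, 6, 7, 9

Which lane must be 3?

The 2 variables lane 1 and lane 4 are confined to {1, 10}, which locks those values in; drop them from lane 2, lane 3, lane 5, lane 6, lane 7.
lane 5 must be 7 (only option left). Eliminate 7 elsewhere: lane 3, lane 6, lane 8.
lane 6 must be 4 (only option left). Strike 4 from lane 2.
lane 3 has just one choice, so lane 3 = 6. So lane 2, lane 8 can't be 6.

lane 2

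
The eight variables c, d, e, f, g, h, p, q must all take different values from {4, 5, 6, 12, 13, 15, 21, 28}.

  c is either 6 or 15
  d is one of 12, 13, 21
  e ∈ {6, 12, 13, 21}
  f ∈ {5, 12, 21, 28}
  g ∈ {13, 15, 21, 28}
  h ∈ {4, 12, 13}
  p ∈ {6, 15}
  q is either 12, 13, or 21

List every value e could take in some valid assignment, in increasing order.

The 8 variables together cover exactly {4, 5, 6, 12, 13, 15, 21, 28} — 8 values for 8 variables — and 4 appears only in h's list, so h = 4.
The 7 still-open variables draw from only 7 values {5, 6, 12, 13, 15, 21, 28}, so each is used; only f can be 5, hence f = 5.
The 6 still-open variables together cover exactly {6, 12, 13, 15, 21, 28} — 6 values for 6 variables — and 28 appears only in g's list, so g = 28.
c and p between them cover only {6, 15} — a naked pair. Remove those values from e.
No further eliminations apply; e can still be any of 12, 13, 21.

12, 13, 21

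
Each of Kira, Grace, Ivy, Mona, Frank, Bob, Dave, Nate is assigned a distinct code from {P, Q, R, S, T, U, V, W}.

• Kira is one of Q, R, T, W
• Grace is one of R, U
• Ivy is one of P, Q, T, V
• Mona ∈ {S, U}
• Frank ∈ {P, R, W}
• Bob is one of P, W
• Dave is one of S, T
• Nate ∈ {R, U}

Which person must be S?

The 8 variables draw from only 8 values {P, Q, R, S, T, U, V, W}, so each is used; only Ivy can be V, hence Ivy = V.
The 7 still-open variables together cover exactly {P, Q, R, S, T, U, W} — 7 values for 7 variables — and Q appears only in Kira's list, so Kira = Q.
Among the 6 still-open variables, T fits only Dave (and all 6 values in {P, R, S, T, U, W} must be used), so Dave = T.
The 5 still-open variables together cover exactly {P, R, S, U, W} — 5 values for 5 variables — and S appears only in Mona's list, so Mona = S.

Mona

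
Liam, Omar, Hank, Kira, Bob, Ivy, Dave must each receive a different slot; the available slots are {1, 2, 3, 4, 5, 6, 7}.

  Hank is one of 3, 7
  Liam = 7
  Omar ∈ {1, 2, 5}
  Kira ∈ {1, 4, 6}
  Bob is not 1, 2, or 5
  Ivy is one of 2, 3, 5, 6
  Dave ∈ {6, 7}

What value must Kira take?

Liam's domain is down to {7}, so Liam = 7. Remove 7 from Hank, Bob, Dave.
That leaves Hank = 3. Eliminate 3 elsewhere: Bob, Ivy.
Dave must be 6 (only option left). So Kira, Bob, Ivy can't be 6.
Bob must be 4 (only option left). Eliminate 4 elsewhere: Kira.
So Kira = 1.

1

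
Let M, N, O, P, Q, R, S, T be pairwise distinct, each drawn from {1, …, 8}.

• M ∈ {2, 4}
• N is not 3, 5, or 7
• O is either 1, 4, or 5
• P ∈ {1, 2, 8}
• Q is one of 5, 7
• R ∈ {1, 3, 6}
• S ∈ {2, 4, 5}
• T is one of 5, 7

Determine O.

Among the 8 variables, 3 fits only R (and all 8 values in {1, 2, 3, 4, 5, 6, 7, 8} must be used), so R = 3.
The 7 still-open variables together cover exactly {1, 2, 4, 5, 6, 7, 8} — 7 values for 7 variables — and 6 appears only in N's list, so N = 6.
Among the 6 still-open variables, 8 fits only P (and all 6 values in {1, 2, 4, 5, 7, 8} must be used), so P = 8.
Among the 5 still-open variables, 1 fits only O (and all 5 values in {1, 2, 4, 5, 7} must be used), so O = 1.

1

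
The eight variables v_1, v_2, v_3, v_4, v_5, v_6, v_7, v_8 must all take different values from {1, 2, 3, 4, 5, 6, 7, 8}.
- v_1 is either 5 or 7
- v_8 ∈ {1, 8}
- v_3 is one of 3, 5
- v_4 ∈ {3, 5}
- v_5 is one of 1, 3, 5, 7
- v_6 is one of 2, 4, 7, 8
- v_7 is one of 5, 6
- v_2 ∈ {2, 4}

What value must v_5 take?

Among the 8 variables, 6 fits only v_7 (and all 8 values in {1, 2, 3, 4, 5, 6, 7, 8} must be used), so v_7 = 6.
The 2 variables v_3 and v_4 are confined to {3, 5}, which locks those values in; drop them from v_1, v_5.
v_1 must be 7 (only option left). Eliminate 7 elsewhere: v_5, v_6.
So v_5 = 1.

1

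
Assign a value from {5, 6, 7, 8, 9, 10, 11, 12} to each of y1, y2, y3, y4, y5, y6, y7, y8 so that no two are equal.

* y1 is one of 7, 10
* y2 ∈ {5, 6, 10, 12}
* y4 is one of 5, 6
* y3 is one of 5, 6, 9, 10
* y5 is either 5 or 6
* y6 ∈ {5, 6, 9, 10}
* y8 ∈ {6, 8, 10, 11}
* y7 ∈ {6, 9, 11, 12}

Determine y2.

The 8 variables draw from only 8 values {5, 6, 7, 8, 9, 10, 11, 12}, so each is used; only y1 can be 7, hence y1 = 7.
Among the 7 still-open variables, 8 fits only y8 (and all 7 values in {5, 6, 8, 9, 10, 11, 12} must be used), so y8 = 8.
The 6 still-open variables draw from only 6 values {5, 6, 9, 10, 11, 12}, so each is used; only y7 can be 11, hence y7 = 11.
Among the 5 still-open variables, 12 fits only y2 (and all 5 values in {5, 6, 9, 10, 12} must be used), so y2 = 12.

12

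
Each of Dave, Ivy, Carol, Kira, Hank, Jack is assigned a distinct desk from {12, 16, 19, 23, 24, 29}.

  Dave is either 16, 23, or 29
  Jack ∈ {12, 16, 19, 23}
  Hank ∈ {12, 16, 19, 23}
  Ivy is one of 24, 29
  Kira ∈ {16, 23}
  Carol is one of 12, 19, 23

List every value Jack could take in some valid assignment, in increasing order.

The 6 variables draw from only 6 values {12, 16, 19, 23, 24, 29}, so each is used; only Ivy can be 24, hence Ivy = 24.
The 5 still-open variables draw from only 5 values {12, 16, 19, 23, 29}, so each is used; only Dave can be 29, hence Dave = 29.
No further eliminations apply; Jack can still be any of 12, 16, 19, 23.

12, 16, 19, 23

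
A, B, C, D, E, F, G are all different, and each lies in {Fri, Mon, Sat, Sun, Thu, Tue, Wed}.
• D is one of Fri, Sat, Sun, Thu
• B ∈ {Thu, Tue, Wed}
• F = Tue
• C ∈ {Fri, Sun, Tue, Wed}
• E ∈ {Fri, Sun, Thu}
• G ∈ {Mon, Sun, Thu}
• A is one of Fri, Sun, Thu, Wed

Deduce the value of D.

F must be Tue (only option left). So B, C can't be Tue.
The 6 still-open variables draw from only 6 values {Fri, Mon, Sat, Sun, Thu, Wed}, so each is used; only G can be Mon, hence G = Mon.
The 5 still-open variables draw from only 5 values {Fri, Sat, Sun, Thu, Wed}, so each is used; only D can be Sat, hence D = Sat.

Sat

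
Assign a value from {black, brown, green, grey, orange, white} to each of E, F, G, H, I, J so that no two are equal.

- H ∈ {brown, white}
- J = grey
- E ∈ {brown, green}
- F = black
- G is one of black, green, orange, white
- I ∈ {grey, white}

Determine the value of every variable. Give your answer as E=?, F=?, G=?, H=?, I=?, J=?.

F must be black (only option left). Remove black from G.
J must be grey (only option left). So I can't be grey.
I's domain is down to {white}, so I = white. Eliminate white elsewhere: G, H.
H must be brown (only option left). Remove brown from E.
That leaves E = green. Strike green from G.
That leaves G = orange.

E=green, F=black, G=orange, H=brown, I=white, J=grey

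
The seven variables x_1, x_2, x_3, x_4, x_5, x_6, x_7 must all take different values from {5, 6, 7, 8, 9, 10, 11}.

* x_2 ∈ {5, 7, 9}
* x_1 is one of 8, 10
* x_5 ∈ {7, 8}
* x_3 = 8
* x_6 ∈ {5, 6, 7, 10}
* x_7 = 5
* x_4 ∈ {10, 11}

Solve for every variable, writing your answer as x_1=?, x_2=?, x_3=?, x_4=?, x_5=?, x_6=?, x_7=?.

x_1=10, x_2=9, x_3=8, x_4=11, x_5=7, x_6=6, x_7=5

x_3 must be 8 (only option left). Remove 8 from x_1, x_5.
x_5 has just one choice, so x_5 = 7. Eliminate 7 elsewhere: x_2, x_6.
That leaves x_7 = 5. Remove 5 from x_2, x_6.
x_1's domain is down to {10}, so x_1 = 10. Eliminate 10 elsewhere: x_4, x_6.
x_2 must be 9 (only option left).
x_4 has just one choice, so x_4 = 11.
x_6 must be 6 (only option left).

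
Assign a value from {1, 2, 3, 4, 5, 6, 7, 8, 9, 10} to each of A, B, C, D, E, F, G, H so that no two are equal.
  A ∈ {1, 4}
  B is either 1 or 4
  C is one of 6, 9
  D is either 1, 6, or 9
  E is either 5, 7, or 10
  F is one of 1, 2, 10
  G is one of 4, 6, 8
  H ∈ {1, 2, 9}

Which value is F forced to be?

10

A and B between them cover only {1, 4} — a naked pair. Remove those values from D, F, G, H.
The 2 variables C and D are confined to {6, 9}, which locks those values in; drop them from G, H.
G must be 8 (only option left).
H must be 2 (only option left). Eliminate 2 elsewhere: F.
So F = 10.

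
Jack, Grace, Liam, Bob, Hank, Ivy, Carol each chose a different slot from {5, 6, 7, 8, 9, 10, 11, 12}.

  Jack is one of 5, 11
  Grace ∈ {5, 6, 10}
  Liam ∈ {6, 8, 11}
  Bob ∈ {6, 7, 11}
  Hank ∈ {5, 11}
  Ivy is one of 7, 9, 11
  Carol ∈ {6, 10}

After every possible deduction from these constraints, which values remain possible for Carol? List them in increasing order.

The 7 variables together cover exactly {5, 6, 7, 8, 9, 10, 11} — 7 values for 7 variables — and 8 appears only in Liam's list, so Liam = 8.
The 6 still-open variables draw from only 6 values {5, 6, 7, 9, 10, 11}, so each is used; only Ivy can be 9, hence Ivy = 9.
The 5 still-open variables together cover exactly {5, 6, 7, 10, 11} — 5 values for 5 variables — and 7 appears only in Bob's list, so Bob = 7.
The 2 variables Jack and Hank are confined to {5, 11}, which locks those values in; drop them from Grace.
No further eliminations apply; Carol can still be any of 6, 10.

6, 10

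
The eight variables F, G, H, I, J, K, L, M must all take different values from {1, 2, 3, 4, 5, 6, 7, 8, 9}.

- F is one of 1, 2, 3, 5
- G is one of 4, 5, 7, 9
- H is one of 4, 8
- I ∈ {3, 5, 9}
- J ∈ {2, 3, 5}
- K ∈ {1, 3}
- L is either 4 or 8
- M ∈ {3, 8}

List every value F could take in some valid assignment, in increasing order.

Among the 8 variables, 7 fits only G (and all 8 values in {1, 2, 3, 4, 5, 7, 8, 9} must be used), so G = 7.
The 7 still-open variables draw from only 7 values {1, 2, 3, 4, 5, 8, 9}, so each is used; only I can be 9, hence I = 9.
The 2 variables H and L are confined to {4, 8}, which locks those values in; drop them from M.
That leaves M = 3. Strike 3 from F, J, K.
K's domain is down to {1}, so K = 1. Strike 1 from F.
No further eliminations apply; F can still be any of 2, 5.

2, 5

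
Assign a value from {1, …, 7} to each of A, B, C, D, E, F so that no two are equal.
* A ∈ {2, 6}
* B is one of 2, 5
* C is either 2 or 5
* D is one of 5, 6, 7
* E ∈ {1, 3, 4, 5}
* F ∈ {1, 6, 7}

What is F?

B and C share exactly the 2 values {2, 5}; by pigeonhole those values go to them, so strike 2, 5 from A, D, E.
A must be 6 (only option left). Eliminate 6 elsewhere: D, F.
D's domain is down to {7}, so D = 7. Strike 7 from F.
So F = 1.

1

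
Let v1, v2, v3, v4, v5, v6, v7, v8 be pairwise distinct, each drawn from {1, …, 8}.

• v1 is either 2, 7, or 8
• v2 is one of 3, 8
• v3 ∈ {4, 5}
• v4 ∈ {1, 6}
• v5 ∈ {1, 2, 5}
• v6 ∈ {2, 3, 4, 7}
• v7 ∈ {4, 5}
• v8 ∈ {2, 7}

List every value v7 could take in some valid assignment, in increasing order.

4, 5

The 8 variables together cover exactly {1, 2, 3, 4, 5, 6, 7, 8} — 8 values for 8 variables — and 6 appears only in v4's list, so v4 = 6.
Among the 7 still-open variables, 1 fits only v5 (and all 7 values in {1, 2, 3, 4, 5, 7, 8} must be used), so v5 = 1.
v3 and v7 between them cover only {4, 5} — a naked pair. Remove those values from v6.
No further eliminations apply; v7 can still be any of 4, 5.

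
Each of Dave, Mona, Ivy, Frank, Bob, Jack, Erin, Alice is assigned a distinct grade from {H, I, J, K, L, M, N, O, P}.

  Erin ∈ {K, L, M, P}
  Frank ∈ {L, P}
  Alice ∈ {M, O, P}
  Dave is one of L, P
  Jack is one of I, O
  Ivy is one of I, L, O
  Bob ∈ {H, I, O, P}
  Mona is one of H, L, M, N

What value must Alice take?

M

Among the 8 variables, K fits only Erin (and all 8 values in {H, I, K, L, M, N, O, P} must be used), so Erin = K.
The 7 still-open variables together cover exactly {H, I, L, M, N, O, P} — 7 values for 7 variables — and N appears only in Mona's list, so Mona = N.
The 6 still-open variables together cover exactly {H, I, L, M, O, P} — 6 values for 6 variables — and H appears only in Bob's list, so Bob = H.
The 5 still-open variables together cover exactly {I, L, M, O, P} — 5 values for 5 variables — and M appears only in Alice's list, so Alice = M.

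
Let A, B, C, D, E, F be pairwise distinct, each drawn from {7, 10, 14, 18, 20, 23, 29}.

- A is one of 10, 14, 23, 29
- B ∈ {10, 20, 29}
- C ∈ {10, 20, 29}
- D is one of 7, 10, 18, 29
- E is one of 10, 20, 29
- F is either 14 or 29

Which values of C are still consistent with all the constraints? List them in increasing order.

10, 20, 29

B, C, E between them cover only {10, 20, 29} — a naked triple. Remove those values from A, D, F.
F must be 14 (only option left). Remove 14 from A.
A must be 23 (only option left).
No further eliminations apply; C can still be any of 10, 20, 29.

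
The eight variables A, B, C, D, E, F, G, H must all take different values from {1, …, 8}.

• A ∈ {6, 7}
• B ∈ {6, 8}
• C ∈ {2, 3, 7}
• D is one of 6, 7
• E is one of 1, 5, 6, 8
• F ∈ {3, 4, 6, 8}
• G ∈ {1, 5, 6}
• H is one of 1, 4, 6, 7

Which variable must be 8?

B

Among the 8 variables, 2 fits only C (and all 8 values in {1, 2, 3, 4, 5, 6, 7, 8} must be used), so C = 2.
The 7 still-open variables together cover exactly {1, 3, 4, 5, 6, 7, 8} — 7 values for 7 variables — and 3 appears only in F's list, so F = 3.
Among the 6 still-open variables, 4 fits only H (and all 6 values in {1, 4, 5, 6, 7, 8} must be used), so H = 4.
A and D between them cover only {6, 7} — a naked pair. Remove those values from B, E, G.
So 8 goes to B.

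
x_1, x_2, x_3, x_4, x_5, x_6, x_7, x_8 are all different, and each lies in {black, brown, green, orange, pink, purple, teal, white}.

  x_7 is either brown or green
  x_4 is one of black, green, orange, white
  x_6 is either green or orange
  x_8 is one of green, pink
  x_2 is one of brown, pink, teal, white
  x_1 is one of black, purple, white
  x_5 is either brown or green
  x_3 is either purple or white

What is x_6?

The 8 variables draw from only 8 values {black, brown, green, orange, pink, purple, teal, white}, so each is used; only x_2 can be teal, hence x_2 = teal.
Among the 7 still-open variables, pink fits only x_8 (and all 7 values in {black, brown, green, orange, pink, purple, white} must be used), so x_8 = pink.
x_5 and x_7 share exactly the 2 values {brown, green}; by pigeonhole those values go to them, so strike brown, green from x_4, x_6.
So x_6 = orange.

orange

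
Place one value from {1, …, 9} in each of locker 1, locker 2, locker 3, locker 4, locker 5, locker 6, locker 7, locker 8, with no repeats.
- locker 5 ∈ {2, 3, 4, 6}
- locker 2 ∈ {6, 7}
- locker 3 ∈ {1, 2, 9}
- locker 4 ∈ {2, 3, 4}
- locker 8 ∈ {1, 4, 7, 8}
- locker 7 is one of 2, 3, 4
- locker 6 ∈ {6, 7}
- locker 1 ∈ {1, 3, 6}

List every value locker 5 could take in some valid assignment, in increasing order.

2, 3, 4

Among the 8 variables, 8 fits only locker 8 (and all 8 values in {1, 2, 3, 4, 6, 7, 8, 9} must be used), so locker 8 = 8.
Among the 7 still-open variables, 9 fits only locker 3 (and all 7 values in {1, 2, 3, 4, 6, 7, 9} must be used), so locker 3 = 9.
Among the 6 still-open variables, 1 fits only locker 1 (and all 6 values in {1, 2, 3, 4, 6, 7} must be used), so locker 1 = 1.
The 2 variables locker 2 and locker 6 are confined to {6, 7}, which locks those values in; drop them from locker 5.
No further eliminations apply; locker 5 can still be any of 2, 3, 4.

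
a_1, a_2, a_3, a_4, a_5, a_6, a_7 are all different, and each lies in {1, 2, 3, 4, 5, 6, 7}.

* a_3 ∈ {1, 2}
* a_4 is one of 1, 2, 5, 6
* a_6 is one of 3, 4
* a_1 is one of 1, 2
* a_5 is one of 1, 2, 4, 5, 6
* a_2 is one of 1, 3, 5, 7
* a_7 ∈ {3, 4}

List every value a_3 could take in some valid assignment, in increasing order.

The 7 variables together cover exactly {1, 2, 3, 4, 5, 6, 7} — 7 values for 7 variables — and 7 appears only in a_2's list, so a_2 = 7.
The 2 variables a_1 and a_3 are confined to {1, 2}, which locks those values in; drop them from a_4, a_5.
a_6 and a_7 share exactly the 2 values {3, 4}; by pigeonhole those values go to them, so strike 3, 4 from a_5.
No further eliminations apply; a_3 can still be any of 1, 2.

1, 2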